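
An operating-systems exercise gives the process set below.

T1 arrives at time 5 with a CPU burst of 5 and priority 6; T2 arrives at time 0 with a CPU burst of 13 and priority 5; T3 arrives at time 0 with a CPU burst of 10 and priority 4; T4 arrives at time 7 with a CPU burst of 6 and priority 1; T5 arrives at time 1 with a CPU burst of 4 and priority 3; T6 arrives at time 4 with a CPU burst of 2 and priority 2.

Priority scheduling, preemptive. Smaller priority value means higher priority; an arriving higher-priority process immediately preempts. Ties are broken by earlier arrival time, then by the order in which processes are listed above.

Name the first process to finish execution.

T6

Schedule: | T3 0-1 | T5 1-4 | T6 4-6 | T5 6-7 | T4 7-13 | T3 13-22 | T2 22-35 | T1 35-40 |
Completion: T1=40  T2=35  T3=22  T4=13  T5=7  T6=6
Turnaround (C−A): T1=35  T2=35  T3=22  T4=6  T5=6  T6=2
Finish order: T6 → T5 → T4 → T3 → T2 → T1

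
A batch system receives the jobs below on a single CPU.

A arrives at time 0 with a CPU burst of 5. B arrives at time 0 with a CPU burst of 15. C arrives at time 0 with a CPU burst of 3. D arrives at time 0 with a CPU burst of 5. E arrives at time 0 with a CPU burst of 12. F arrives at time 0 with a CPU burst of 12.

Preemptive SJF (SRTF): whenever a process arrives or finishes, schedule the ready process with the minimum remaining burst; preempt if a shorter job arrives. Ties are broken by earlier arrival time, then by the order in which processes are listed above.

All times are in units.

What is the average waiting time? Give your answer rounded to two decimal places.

Timeline: | C 0-3 | A 3-8 | D 8-13 | E 13-25 | F 25-37 | B 37-52 |
Completion: A=8  B=52  C=3  D=13  E=25  F=37
Waiting times: A=3, B=37, C=0, D=8, E=13, F=25
Average waiting = (3+37+0+8+13+25) / 6 = 86/6 = 14.33

14.33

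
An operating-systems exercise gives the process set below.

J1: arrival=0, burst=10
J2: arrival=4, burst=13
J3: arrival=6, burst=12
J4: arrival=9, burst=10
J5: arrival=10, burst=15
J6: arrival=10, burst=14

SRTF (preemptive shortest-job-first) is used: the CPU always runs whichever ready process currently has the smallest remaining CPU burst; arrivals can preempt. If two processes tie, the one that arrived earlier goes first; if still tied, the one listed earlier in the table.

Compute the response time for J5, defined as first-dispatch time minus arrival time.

49

Gantt: | J1 0-10 | J4 10-20 | J3 20-32 | J2 32-45 | J6 45-59 | J5 59-74 |
Completion: J1=10  J2=45  J3=32  J4=20  J5=74  J6=59
Response(J5) = first start − arrival = 59 − 10 = 49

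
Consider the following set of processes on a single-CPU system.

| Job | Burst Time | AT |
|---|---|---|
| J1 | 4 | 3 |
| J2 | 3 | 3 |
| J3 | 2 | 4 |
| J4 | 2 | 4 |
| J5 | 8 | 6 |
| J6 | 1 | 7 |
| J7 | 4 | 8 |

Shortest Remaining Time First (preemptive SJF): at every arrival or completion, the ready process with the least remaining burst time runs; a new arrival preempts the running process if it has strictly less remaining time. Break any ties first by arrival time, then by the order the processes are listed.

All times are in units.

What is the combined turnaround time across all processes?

60

Schedule: | idle 0-3 | J2 3-6 | J3 6-8 | J6 8-9 | J4 9-11 | J1 11-15 | J7 15-19 | J5 19-27 |
Completion: J1=15  J2=6  J3=8  J4=11  J5=27  J6=9  J7=19
Turnaround (C−A): J1=12  J2=3  J3=4  J4=7  J5=21  J6=2  J7=11
Turnaround = completion − arrival: J1=12, J2=3, J3=4, J4=7, J5=21, J6=2, J7=11
Total turnaround = 12 + 3 + 4 + 7 + 21 + 2 + 11 = 60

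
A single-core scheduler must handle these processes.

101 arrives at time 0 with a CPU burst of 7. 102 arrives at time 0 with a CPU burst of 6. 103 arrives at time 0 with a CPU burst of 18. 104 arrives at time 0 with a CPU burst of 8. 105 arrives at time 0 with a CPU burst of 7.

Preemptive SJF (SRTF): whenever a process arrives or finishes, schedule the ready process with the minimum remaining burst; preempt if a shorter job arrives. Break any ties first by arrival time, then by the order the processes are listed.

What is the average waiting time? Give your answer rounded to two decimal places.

Gantt: | 102 0-6 | 101 6-13 | 105 13-20 | 104 20-28 | 103 28-46 |
Completion: 101=13  102=6  103=46  104=28  105=20
Turnaround (C−A): 101=13  102=6  103=46  104=28  105=20
Waiting times: 101=6, 102=0, 103=28, 104=20, 105=13
Average waiting = (6+0+28+20+13) / 5 = 67/5 = 13.40

13.40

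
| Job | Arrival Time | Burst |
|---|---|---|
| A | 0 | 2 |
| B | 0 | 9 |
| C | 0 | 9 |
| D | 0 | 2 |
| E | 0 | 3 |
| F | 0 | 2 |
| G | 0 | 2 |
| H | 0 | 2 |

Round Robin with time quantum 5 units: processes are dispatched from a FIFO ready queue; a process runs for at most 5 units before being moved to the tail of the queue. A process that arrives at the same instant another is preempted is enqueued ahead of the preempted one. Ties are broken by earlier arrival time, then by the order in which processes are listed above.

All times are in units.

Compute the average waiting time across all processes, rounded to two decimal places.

Timeline: | A 0-2 | B 2-7 | C 7-12 | D 12-14 | E 14-17 | F 17-19 | G 19-21 | H 21-23 | B 23-27 | C 27-31 |
Completion: A=2  B=27  C=31  D=14  E=17  F=19  G=21  H=23
Waiting times: A=0, B=18, C=22, D=12, E=14, F=17, G=19, H=21
Average waiting = (0+18+22+12+14+17+19+21) / 8 = 123/8 = 15.38

15.38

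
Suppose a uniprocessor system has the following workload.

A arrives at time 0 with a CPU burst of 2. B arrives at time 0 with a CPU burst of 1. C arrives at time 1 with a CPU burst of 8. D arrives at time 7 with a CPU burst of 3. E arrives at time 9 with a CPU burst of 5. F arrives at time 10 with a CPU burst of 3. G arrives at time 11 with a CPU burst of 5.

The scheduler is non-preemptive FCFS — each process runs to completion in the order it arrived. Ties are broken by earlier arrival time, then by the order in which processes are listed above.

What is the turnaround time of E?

10

Schedule: | A 0-2 | B 2-3 | C 3-11 | D 11-14 | E 14-19 | F 19-22 | G 22-27 |
Completion: A=2  B=3  C=11  D=14  E=19  F=22  G=27
Turnaround(E) = completion − arrival = 19 − 9 = 10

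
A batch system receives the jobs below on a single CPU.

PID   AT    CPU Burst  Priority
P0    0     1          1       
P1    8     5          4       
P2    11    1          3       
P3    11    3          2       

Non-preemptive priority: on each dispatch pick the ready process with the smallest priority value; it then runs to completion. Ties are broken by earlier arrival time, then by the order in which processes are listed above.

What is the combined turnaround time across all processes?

17

Schedule: | P0 0-1 | idle 1-8 | P1 8-13 | P3 13-16 | P2 16-17 |
Completion: P0=1  P1=13  P2=17  P3=16
Turnaround (C−A): P0=1  P1=5  P2=6  P3=5
Turnaround = completion − arrival: P0=1, P1=5, P2=6, P3=5
Total turnaround = 1 + 5 + 6 + 5 = 17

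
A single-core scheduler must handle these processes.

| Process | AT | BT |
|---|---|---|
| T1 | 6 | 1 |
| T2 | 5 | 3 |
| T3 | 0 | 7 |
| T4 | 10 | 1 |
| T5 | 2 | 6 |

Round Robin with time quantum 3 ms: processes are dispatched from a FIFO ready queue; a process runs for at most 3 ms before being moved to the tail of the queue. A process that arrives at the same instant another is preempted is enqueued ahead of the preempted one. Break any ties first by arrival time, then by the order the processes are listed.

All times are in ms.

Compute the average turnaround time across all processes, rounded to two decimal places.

Schedule: | T3 0-3 | T5 3-6 | T3 6-9 | T2 9-12 | T1 12-13 | T5 13-16 | T3 16-17 | T4 17-18 |
Completion: T1=13  T2=12  T3=17  T4=18  T5=16
Turnaround times: T1=7, T2=7, T3=17, T4=8, T5=14
Average turnaround = (7+7+17+8+14) / 5 = 53/5 = 10.60

10.60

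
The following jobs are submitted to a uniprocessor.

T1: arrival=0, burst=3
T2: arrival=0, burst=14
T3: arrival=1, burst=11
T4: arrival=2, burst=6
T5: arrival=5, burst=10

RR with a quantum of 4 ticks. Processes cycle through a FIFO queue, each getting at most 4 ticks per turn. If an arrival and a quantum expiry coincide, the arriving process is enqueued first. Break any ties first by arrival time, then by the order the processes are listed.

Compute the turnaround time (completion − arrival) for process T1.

Gantt: | T1 0-3 | T2 3-7 | T3 7-11 | T4 11-15 | T5 15-19 | T2 19-23 | T3 23-27 | T4 27-29 | T5 29-33 | T2 33-37 | T3 37-40 | T5 40-42 | T2 42-44 |
Completion: T1=3  T2=44  T3=40  T4=29  T5=42
Turnaround(T1) = completion − arrival = 3 − 0 = 3

3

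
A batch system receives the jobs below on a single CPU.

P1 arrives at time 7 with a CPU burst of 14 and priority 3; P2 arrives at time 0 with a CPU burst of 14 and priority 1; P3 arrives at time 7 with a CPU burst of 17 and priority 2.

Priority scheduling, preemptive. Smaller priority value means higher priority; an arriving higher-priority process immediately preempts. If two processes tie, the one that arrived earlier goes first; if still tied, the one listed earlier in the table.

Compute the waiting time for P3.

Timeline: | P2 0-14 | P3 14-31 | P1 31-45 |
Completion: P1=45  P2=14  P3=31
Turnaround (C−A): P1=38  P2=14  P3=24
Waiting(P3) = turnaround − burst = 24 − 17 = 7

7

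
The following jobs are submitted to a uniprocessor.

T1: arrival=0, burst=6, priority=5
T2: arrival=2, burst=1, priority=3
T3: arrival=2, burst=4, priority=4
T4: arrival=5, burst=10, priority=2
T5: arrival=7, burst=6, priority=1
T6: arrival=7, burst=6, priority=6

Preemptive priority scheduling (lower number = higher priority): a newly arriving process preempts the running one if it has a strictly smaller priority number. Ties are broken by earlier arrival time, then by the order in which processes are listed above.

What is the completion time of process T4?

Timeline: | T1 0-2 | T2 2-3 | T3 3-5 | T4 5-7 | T5 7-13 | T4 13-21 | T3 21-23 | T1 23-27 | T6 27-33 |
Completion: T1=27  T2=3  T3=23  T4=21  T5=13  T6=33
Turnaround (C−A): T1=27  T2=1  T3=21  T4=16  T5=6  T6=26

21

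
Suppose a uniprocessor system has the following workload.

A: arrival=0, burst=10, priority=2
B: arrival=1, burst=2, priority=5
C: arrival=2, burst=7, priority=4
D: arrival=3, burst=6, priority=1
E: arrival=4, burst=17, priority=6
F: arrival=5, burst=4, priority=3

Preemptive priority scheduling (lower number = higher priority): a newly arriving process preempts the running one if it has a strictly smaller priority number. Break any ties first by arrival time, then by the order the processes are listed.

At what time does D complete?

Schedule: | A 0-3 | D 3-9 | A 9-16 | F 16-20 | C 20-27 | B 27-29 | E 29-46 |
Completion: A=16  B=29  C=27  D=9  E=46  F=20
Turnaround (C−A): A=16  B=28  C=25  D=6  E=42  F=15

9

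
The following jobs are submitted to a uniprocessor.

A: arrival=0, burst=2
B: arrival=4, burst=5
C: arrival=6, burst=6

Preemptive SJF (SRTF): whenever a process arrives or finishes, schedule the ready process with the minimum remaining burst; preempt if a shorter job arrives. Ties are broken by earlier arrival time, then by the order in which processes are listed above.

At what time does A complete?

Gantt: | A 0-2 | idle 2-4 | B 4-9 | C 9-15 |
Completion: A=2  B=9  C=15
Turnaround (C−A): A=2  B=5  C=9

2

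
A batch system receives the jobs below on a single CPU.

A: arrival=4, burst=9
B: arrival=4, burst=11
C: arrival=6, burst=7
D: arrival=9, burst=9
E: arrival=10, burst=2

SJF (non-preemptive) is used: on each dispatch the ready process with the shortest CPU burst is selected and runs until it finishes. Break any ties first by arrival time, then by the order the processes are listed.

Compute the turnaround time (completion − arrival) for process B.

38

Schedule: | idle 0-4 | A 4-13 | E 13-15 | C 15-22 | D 22-31 | B 31-42 |
Completion: A=13  B=42  C=22  D=31  E=15
Turnaround(B) = completion − arrival = 42 − 4 = 38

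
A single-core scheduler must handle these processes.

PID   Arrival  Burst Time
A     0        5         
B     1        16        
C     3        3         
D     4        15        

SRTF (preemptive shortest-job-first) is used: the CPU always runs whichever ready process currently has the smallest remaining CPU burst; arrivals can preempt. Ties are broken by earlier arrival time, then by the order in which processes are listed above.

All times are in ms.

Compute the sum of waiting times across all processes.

Timeline: | A 0-5 | C 5-8 | D 8-23 | B 23-39 |
Completion: A=5  B=39  C=8  D=23
Waiting = turnaround − burst: A=0, B=22, C=2, D=4
Total waiting = 0 + 22 + 2 + 4 = 28

28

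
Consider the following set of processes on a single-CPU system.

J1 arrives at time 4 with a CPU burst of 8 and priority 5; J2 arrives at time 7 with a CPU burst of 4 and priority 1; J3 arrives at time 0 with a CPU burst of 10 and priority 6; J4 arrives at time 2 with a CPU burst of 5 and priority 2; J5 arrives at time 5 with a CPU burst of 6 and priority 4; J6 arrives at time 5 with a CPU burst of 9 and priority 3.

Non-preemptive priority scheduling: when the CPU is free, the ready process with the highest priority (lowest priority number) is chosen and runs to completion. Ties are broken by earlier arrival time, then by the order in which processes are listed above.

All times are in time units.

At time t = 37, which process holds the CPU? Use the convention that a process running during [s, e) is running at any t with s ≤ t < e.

Timeline: | J3 0-10 | J2 10-14 | J4 14-19 | J6 19-28 | J5 28-34 | J1 34-42 |
Completion: J1=42  J2=14  J3=10  J4=19  J5=34  J6=28
Turnaround (C−A): J1=38  J2=7  J3=10  J4=17  J5=29  J6=23

J1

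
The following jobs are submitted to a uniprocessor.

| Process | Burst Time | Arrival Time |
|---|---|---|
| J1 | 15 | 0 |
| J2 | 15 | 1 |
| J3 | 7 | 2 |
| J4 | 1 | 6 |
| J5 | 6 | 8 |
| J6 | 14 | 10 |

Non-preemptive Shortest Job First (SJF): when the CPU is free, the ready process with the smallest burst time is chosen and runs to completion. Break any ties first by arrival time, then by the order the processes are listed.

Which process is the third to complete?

Gantt: | J1 0-15 | J4 15-16 | J5 16-22 | J3 22-29 | J6 29-43 | J2 43-58 |
Completion: J1=15  J2=58  J3=29  J4=16  J5=22  J6=43
Finish order: J1 → J4 → J5 → J3 → J6 → J2

J5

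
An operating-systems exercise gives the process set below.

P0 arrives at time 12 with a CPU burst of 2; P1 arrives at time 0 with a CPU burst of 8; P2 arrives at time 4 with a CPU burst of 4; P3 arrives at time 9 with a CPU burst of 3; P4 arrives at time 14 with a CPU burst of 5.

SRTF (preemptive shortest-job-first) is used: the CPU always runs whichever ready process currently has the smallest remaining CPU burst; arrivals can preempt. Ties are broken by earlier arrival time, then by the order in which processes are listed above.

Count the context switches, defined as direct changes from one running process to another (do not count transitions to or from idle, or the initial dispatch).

Timeline: | P1 0-8 | P2 8-12 | P0 12-14 | P3 14-17 | P4 17-22 |
Completion: P0=14  P1=8  P2=12  P3=17  P4=22
Turnaround (C−A): P0=2  P1=8  P2=8  P3=8  P4=8

4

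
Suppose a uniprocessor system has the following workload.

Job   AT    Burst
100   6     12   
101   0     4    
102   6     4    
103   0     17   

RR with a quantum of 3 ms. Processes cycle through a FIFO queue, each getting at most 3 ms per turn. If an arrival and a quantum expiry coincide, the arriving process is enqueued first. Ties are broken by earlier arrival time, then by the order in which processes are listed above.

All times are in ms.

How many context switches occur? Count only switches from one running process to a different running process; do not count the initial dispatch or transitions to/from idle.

Gantt: | 101 0-3 | 103 3-6 | 101 6-7 | 100 7-10 | 102 10-13 | 103 13-16 | 100 16-19 | 102 19-20 | 103 20-23 | 100 23-26 | 103 26-29 | 100 29-32 | 103 32-37 |
Completion: 100=32  101=7  102=20  103=37
Turnaround (C−A): 100=26  101=7  102=14  103=37

12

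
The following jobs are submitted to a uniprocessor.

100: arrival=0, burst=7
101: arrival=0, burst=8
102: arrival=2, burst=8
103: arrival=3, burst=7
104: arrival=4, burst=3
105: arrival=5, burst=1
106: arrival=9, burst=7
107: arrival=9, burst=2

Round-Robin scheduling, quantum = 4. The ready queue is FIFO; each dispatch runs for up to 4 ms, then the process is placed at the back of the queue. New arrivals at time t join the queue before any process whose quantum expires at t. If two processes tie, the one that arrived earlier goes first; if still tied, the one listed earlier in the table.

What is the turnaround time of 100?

22

Timeline: | 100 0-4 | 101 4-8 | 102 8-12 | 103 12-16 | 104 16-19 | 100 19-22 | 105 22-23 | 101 23-27 | 106 27-31 | 107 31-33 | 102 33-37 | 103 37-40 | 106 40-43 |
Completion: 100=22  101=27  102=37  103=40  104=19  105=23  106=43  107=33
Turnaround (C−A): 100=22  101=27  102=35  103=37  104=15  105=18  106=34  107=24
Turnaround(100) = completion − arrival = 22 − 0 = 22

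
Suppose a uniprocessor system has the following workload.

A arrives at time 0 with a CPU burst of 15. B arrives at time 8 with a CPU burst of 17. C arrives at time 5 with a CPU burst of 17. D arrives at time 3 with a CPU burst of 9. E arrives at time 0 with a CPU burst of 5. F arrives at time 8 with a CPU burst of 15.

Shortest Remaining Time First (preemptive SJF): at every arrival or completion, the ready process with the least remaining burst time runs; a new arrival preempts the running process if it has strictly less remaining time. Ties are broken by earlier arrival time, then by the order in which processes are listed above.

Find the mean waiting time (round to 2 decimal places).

21.50

Gantt: | E 0-5 | D 5-14 | A 14-29 | F 29-44 | C 44-61 | B 61-78 |
Completion: A=29  B=78  C=61  D=14  E=5  F=44
Waiting times: A=14, B=53, C=39, D=2, E=0, F=21
Average waiting = (14+53+39+2+0+21) / 6 = 129/6 = 21.50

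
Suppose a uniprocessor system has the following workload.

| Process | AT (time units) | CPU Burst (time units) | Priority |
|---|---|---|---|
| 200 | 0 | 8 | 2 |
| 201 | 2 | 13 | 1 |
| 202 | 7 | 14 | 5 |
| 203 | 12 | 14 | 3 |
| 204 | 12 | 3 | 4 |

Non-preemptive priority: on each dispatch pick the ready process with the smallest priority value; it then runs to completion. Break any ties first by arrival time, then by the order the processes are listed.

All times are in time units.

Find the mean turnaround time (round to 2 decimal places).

24.20

Gantt: | 200 0-8 | 201 8-21 | 203 21-35 | 204 35-38 | 202 38-52 |
Completion: 200=8  201=21  202=52  203=35  204=38
Turnaround (C−A): 200=8  201=19  202=45  203=23  204=26
Turnaround times: 200=8, 201=19, 202=45, 203=23, 204=26
Average turnaround = (8+19+45+23+26) / 5 = 121/5 = 24.20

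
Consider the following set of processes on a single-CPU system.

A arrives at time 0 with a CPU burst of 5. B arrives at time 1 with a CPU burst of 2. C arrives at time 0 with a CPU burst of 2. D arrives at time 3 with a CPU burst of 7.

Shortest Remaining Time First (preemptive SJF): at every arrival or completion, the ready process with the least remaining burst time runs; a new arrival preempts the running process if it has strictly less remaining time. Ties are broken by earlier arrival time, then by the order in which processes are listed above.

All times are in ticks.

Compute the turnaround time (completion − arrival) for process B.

Schedule: | C 0-2 | B 2-4 | A 4-9 | D 9-16 |
Completion: A=9  B=4  C=2  D=16
Turnaround(B) = completion − arrival = 4 − 1 = 3

3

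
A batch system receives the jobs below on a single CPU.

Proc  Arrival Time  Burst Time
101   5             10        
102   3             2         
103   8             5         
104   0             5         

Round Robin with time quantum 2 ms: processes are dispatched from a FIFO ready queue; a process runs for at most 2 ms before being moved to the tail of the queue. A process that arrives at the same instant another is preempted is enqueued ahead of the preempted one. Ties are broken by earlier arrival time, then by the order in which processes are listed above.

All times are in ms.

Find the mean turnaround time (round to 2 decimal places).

Timeline: | 104 0-4 | 102 4-6 | 104 6-7 | 101 7-9 | 103 9-11 | 101 11-13 | 103 13-15 | 101 15-17 | 103 17-18 | 101 18-22 |
Completion: 101=22  102=6  103=18  104=7
Turnaround (C−A): 101=17  102=3  103=10  104=7
Turnaround times: 101=17, 102=3, 103=10, 104=7
Average turnaround = (17+3+10+7) / 4 = 37/4 = 9.25

9.25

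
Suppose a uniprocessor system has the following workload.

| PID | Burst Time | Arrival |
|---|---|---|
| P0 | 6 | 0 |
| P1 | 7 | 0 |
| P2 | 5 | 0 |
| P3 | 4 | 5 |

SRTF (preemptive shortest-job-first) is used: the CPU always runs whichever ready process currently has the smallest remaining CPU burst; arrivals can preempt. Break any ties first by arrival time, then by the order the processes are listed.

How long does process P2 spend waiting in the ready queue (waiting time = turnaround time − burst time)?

Timeline: | P2 0-5 | P3 5-9 | P0 9-15 | P1 15-22 |
Completion: P0=15  P1=22  P2=5  P3=9
Waiting(P2) = turnaround − burst = 5 − 5 = 0

0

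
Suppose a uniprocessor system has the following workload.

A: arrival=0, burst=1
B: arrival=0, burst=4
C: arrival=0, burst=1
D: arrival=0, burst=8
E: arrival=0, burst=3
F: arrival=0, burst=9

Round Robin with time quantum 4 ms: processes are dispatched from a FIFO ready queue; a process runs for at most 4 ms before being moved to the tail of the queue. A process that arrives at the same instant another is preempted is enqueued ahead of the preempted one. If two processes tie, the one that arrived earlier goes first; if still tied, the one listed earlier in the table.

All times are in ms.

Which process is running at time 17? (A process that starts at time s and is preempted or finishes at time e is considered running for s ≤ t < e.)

Schedule: | A 0-1 | B 1-5 | C 5-6 | D 6-10 | E 10-13 | F 13-17 | D 17-21 | F 21-26 |
Completion: A=1  B=5  C=6  D=21  E=13  F=26
Turnaround (C−A): A=1  B=5  C=6  D=21  E=13  F=26

D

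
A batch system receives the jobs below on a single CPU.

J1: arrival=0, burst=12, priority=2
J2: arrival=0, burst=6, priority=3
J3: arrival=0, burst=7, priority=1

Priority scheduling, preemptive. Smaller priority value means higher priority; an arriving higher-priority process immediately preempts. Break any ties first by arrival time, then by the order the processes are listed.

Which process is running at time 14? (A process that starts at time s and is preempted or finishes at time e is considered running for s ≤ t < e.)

Gantt: | J3 0-7 | J1 7-19 | J2 19-25 |
Completion: J1=19  J2=25  J3=7
Turnaround (C−A): J1=19  J2=25  J3=7

J1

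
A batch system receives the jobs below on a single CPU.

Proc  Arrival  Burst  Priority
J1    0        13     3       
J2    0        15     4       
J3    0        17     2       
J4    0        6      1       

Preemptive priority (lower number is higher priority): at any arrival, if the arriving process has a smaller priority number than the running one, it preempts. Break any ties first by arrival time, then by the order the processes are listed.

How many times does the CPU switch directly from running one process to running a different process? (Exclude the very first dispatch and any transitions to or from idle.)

Gantt: | J4 0-6 | J3 6-23 | J1 23-36 | J2 36-51 |
Completion: J1=36  J2=51  J3=23  J4=6
Turnaround (C−A): J1=36  J2=51  J3=23  J4=6

3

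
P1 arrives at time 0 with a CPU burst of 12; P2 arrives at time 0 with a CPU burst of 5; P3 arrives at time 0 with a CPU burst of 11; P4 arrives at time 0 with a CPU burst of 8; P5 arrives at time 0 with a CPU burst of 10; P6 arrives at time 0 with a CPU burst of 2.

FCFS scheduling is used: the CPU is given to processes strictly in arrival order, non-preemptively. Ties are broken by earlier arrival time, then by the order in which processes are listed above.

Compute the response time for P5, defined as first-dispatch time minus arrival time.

36

Timeline: | P1 0-12 | P2 12-17 | P3 17-28 | P4 28-36 | P5 36-46 | P6 46-48 |
Completion: P1=12  P2=17  P3=28  P4=36  P5=46  P6=48
Response(P5) = first start − arrival = 36 − 0 = 36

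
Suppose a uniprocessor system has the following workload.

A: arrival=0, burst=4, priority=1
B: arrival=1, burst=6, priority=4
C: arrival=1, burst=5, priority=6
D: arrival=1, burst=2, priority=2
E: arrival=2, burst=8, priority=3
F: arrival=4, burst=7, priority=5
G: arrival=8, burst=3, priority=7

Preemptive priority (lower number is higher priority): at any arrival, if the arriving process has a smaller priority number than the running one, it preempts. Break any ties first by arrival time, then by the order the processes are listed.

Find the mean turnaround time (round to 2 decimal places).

Schedule: | A 0-4 | D 4-6 | E 6-14 | B 14-20 | F 20-27 | C 27-32 | G 32-35 |
Completion: A=4  B=20  C=32  D=6  E=14  F=27  G=35
Turnaround (C−A): A=4  B=19  C=31  D=5  E=12  F=23  G=27
Turnaround times: A=4, B=19, C=31, D=5, E=12, F=23, G=27
Average turnaround = (4+19+31+5+12+23+27) / 7 = 121/7 = 17.29

17.29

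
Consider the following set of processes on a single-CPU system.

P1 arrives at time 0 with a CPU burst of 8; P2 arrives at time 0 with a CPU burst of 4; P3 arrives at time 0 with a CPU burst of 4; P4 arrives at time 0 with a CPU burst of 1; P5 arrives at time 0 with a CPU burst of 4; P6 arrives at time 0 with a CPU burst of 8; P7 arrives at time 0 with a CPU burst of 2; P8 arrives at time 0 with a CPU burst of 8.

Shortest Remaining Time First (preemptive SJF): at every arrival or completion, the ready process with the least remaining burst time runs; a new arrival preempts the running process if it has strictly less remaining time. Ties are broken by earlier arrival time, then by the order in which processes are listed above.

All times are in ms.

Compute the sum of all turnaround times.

130

Gantt: | P4 0-1 | P7 1-3 | P2 3-7 | P3 7-11 | P5 11-15 | P1 15-23 | P6 23-31 | P8 31-39 |
Completion: P1=23  P2=7  P3=11  P4=1  P5=15  P6=31  P7=3  P8=39
Turnaround (C−A): P1=23  P2=7  P3=11  P4=1  P5=15  P6=31  P7=3  P8=39
Turnaround = completion − arrival: P1=23, P2=7, P3=11, P4=1, P5=15, P6=31, P7=3, P8=39
Total turnaround = 23 + 7 + 11 + 1 + 15 + 31 + 3 + 39 = 130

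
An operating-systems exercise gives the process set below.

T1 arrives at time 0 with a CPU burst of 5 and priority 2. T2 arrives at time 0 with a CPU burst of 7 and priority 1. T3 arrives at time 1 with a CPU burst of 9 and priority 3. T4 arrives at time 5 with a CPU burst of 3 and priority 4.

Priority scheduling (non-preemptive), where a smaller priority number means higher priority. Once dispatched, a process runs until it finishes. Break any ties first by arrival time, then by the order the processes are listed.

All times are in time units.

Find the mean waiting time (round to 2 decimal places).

Timeline: | T2 0-7 | T1 7-12 | T3 12-21 | T4 21-24 |
Completion: T1=12  T2=7  T3=21  T4=24
Turnaround (C−A): T1=12  T2=7  T3=20  T4=19
Waiting times: T1=7, T2=0, T3=11, T4=16
Average waiting = (7+0+11+16) / 4 = 34/4 = 8.50

8.50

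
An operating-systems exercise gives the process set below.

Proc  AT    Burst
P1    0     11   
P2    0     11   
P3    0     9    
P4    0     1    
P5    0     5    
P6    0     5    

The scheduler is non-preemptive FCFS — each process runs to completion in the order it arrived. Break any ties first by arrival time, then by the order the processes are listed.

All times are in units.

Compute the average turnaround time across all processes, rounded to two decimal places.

29.17

Schedule: | P1 0-11 | P2 11-22 | P3 22-31 | P4 31-32 | P5 32-37 | P6 37-42 |
Completion: P1=11  P2=22  P3=31  P4=32  P5=37  P6=42
Turnaround (C−A): P1=11  P2=22  P3=31  P4=32  P5=37  P6=42
Turnaround times: P1=11, P2=22, P3=31, P4=32, P5=37, P6=42
Average turnaround = (11+22+31+32+37+42) / 6 = 175/6 = 29.17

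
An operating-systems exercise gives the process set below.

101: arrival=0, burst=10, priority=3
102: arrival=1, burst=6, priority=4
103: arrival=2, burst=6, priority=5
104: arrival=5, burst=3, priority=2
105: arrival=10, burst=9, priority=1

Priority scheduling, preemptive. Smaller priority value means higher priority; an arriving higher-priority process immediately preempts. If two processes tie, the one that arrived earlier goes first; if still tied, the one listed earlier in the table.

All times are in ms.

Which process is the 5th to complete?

Gantt: | 101 0-5 | 104 5-8 | 101 8-10 | 105 10-19 | 101 19-22 | 102 22-28 | 103 28-34 |
Completion: 101=22  102=28  103=34  104=8  105=19
Turnaround (C−A): 101=22  102=27  103=32  104=3  105=9
Finish order: 104 → 105 → 101 → 102 → 103

103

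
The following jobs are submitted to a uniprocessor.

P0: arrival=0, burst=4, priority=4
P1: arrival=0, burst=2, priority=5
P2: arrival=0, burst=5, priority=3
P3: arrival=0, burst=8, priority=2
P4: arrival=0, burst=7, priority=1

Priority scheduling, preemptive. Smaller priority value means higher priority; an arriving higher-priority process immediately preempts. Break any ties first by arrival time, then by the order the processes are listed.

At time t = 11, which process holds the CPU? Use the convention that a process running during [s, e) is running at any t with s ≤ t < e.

Gantt: | P4 0-7 | P3 7-15 | P2 15-20 | P0 20-24 | P1 24-26 |
Completion: P0=24  P1=26  P2=20  P3=15  P4=7
Turnaround (C−A): P0=24  P1=26  P2=20  P3=15  P4=7

P3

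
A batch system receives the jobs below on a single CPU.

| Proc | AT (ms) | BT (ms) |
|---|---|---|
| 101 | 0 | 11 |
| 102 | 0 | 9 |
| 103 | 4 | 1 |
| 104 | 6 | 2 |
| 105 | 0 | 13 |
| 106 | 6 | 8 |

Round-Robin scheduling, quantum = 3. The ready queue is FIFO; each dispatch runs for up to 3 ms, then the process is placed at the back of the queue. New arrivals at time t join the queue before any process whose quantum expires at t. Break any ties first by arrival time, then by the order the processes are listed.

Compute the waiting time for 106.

26

Schedule: | 101 0-3 | 102 3-6 | 105 6-9 | 101 9-12 | 103 12-13 | 104 13-15 | 106 15-18 | 102 18-21 | 105 21-24 | 101 24-27 | 106 27-30 | 102 30-33 | 105 33-36 | 101 36-38 | 106 38-40 | 105 40-44 |
Completion: 101=38  102=33  103=13  104=15  105=44  106=40
Waiting(106) = turnaround − burst = 34 − 8 = 26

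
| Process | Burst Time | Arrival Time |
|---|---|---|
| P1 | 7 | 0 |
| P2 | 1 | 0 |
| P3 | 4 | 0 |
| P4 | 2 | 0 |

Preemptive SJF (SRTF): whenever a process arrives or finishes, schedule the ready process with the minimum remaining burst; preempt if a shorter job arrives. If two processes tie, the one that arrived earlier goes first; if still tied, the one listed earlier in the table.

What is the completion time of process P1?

Timeline: | P2 0-1 | P4 1-3 | P3 3-7 | P1 7-14 |
Completion: P1=14  P2=1  P3=7  P4=3

14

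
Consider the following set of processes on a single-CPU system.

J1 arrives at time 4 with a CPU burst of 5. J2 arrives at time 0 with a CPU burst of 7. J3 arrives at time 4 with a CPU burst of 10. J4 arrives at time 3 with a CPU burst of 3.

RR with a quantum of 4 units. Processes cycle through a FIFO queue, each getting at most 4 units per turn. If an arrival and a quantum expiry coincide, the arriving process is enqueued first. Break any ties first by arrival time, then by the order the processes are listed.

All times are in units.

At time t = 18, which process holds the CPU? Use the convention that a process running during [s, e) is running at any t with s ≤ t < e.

Schedule: | J2 0-4 | J4 4-7 | J1 7-11 | J3 11-15 | J2 15-18 | J1 18-19 | J3 19-25 |
Completion: J1=19  J2=18  J3=25  J4=7
Turnaround (C−A): J1=15  J2=18  J3=21  J4=4

J1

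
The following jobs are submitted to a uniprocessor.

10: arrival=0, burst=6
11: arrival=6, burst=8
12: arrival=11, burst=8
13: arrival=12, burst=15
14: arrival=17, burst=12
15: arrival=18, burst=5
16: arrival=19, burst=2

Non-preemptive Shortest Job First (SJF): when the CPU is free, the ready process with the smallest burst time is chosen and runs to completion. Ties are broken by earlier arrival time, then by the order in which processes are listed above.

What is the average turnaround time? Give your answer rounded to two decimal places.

Timeline: | 10 0-6 | 11 6-14 | 12 14-22 | 16 22-24 | 15 24-29 | 14 29-41 | 13 41-56 |
Completion: 10=6  11=14  12=22  13=56  14=41  15=29  16=24
Turnaround times: 10=6, 11=8, 12=11, 13=44, 14=24, 15=11, 16=5
Average turnaround = (6+8+11+44+24+11+5) / 7 = 109/7 = 15.57

15.57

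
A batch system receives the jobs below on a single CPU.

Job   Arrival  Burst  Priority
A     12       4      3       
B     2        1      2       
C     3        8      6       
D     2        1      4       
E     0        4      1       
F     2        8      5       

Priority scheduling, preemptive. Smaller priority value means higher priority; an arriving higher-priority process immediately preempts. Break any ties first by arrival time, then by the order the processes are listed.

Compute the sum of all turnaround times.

54

Gantt: | E 0-4 | B 4-5 | D 5-6 | F 6-12 | A 12-16 | F 16-18 | C 18-26 |
Completion: A=16  B=5  C=26  D=6  E=4  F=18
Turnaround (C−A): A=4  B=3  C=23  D=4  E=4  F=16
Turnaround = completion − arrival: A=4, B=3, C=23, D=4, E=4, F=16
Total turnaround = 4 + 3 + 23 + 4 + 4 + 16 = 54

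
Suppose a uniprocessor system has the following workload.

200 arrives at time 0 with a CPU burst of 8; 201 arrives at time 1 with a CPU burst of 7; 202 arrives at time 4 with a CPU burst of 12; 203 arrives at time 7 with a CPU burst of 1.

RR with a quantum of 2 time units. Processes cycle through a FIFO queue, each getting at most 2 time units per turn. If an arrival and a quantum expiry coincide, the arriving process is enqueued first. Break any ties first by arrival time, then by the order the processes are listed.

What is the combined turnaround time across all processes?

70

Schedule: | 200 0-2 | 201 2-4 | 200 4-6 | 202 6-8 | 201 8-10 | 200 10-12 | 203 12-13 | 202 13-15 | 201 15-17 | 200 17-19 | 202 19-21 | 201 21-22 | 202 22-28 |
Completion: 200=19  201=22  202=28  203=13
Turnaround = completion − arrival: 200=19, 201=21, 202=24, 203=6
Total turnaround = 19 + 21 + 24 + 6 = 70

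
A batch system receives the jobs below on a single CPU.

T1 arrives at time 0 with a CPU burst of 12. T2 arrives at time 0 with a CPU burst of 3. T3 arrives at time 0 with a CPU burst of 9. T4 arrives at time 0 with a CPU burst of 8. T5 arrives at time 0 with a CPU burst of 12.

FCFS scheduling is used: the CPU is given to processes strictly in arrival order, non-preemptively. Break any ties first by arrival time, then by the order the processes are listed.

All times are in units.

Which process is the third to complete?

T3

Gantt: | T1 0-12 | T2 12-15 | T3 15-24 | T4 24-32 | T5 32-44 |
Completion: T1=12  T2=15  T3=24  T4=32  T5=44
Finish order: T1 → T2 → T3 → T4 → T5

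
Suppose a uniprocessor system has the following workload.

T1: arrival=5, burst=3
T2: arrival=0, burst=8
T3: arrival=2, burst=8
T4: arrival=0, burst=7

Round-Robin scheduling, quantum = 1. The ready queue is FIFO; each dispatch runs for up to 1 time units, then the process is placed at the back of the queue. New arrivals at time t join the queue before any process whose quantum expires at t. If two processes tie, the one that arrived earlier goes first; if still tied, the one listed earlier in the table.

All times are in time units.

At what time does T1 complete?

16

Timeline: | T2 0-1 | T4 1-2 | T2 2-3 | T3 3-4 | T4 4-5 | T2 5-6 | T3 6-7 | T1 7-8 | T4 8-9 | T2 9-10 | T3 10-11 | T1 11-12 | T4 12-13 | T2 13-14 | T3 14-15 | T1 15-16 | T4 16-17 | T2 17-18 | T3 18-19 | T4 19-20 | T2 20-21 | T3 21-22 | T4 22-23 | T2 23-24 | T3 24-26 |
Completion: T1=16  T2=24  T3=26  T4=23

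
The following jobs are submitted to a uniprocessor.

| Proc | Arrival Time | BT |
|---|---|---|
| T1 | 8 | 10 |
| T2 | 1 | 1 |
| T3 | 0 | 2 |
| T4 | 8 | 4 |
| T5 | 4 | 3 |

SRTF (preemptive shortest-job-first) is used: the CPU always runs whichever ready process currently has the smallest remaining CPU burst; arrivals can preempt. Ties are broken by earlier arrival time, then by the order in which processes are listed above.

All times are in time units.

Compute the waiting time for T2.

Timeline: | T3 0-2 | T2 2-3 | idle 3-4 | T5 4-7 | idle 7-8 | T4 8-12 | T1 12-22 |
Completion: T1=22  T2=3  T3=2  T4=12  T5=7
Waiting(T2) = turnaround − burst = 2 − 1 = 1

1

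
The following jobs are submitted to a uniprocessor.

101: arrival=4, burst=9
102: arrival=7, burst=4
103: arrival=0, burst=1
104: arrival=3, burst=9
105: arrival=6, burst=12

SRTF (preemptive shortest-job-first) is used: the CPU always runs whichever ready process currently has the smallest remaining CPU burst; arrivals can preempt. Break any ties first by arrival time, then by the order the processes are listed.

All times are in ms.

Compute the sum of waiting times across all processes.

Timeline: | 103 0-1 | idle 1-3 | 104 3-7 | 102 7-11 | 104 11-16 | 101 16-25 | 105 25-37 |
Completion: 101=25  102=11  103=1  104=16  105=37
Turnaround (C−A): 101=21  102=4  103=1  104=13  105=31
Waiting = turnaround − burst: 101=12, 102=0, 103=0, 104=4, 105=19
Total waiting = 12 + 0 + 0 + 4 + 19 = 35

35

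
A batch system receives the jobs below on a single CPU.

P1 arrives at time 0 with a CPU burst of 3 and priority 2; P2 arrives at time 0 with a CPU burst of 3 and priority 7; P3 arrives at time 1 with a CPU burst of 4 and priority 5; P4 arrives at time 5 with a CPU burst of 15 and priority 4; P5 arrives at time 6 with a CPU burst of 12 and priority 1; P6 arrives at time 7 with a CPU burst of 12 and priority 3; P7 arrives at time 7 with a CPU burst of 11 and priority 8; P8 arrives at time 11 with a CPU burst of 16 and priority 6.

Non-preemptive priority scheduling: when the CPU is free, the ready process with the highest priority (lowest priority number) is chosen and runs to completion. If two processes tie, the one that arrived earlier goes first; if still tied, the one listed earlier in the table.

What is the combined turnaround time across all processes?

272

Gantt: | P1 0-3 | P3 3-7 | P5 7-19 | P6 19-31 | P4 31-46 | P8 46-62 | P2 62-65 | P7 65-76 |
Completion: P1=3  P2=65  P3=7  P4=46  P5=19  P6=31  P7=76  P8=62
Turnaround = completion − arrival: P1=3, P2=65, P3=6, P4=41, P5=13, P6=24, P7=69, P8=51
Total turnaround = 3 + 65 + 6 + 41 + 13 + 24 + 69 + 51 = 272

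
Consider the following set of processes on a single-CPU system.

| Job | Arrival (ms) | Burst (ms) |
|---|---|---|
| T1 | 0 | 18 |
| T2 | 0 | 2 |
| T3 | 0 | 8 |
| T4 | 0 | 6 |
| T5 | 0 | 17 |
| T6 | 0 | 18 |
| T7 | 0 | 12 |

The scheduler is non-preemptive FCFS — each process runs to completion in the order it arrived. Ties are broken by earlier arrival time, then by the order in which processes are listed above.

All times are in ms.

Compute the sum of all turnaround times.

301

Timeline: | T1 0-18 | T2 18-20 | T3 20-28 | T4 28-34 | T5 34-51 | T6 51-69 | T7 69-81 |
Completion: T1=18  T2=20  T3=28  T4=34  T5=51  T6=69  T7=81
Turnaround = completion − arrival: T1=18, T2=20, T3=28, T4=34, T5=51, T6=69, T7=81
Total turnaround = 18 + 20 + 28 + 34 + 51 + 69 + 81 = 301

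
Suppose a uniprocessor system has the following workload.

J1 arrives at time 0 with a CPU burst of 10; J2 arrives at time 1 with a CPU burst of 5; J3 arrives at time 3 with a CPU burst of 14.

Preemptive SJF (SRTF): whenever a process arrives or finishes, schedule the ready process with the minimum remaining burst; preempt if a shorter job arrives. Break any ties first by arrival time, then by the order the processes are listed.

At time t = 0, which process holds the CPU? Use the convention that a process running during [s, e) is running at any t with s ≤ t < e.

Timeline: | J1 0-1 | J2 1-6 | J1 6-15 | J3 15-29 |
Completion: J1=15  J2=6  J3=29

J1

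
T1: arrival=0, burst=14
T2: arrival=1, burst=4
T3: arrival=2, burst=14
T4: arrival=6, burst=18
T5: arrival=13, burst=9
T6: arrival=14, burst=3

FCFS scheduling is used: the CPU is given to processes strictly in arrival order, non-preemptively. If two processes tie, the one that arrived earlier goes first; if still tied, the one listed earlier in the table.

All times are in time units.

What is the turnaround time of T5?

Gantt: | T1 0-14 | T2 14-18 | T3 18-32 | T4 32-50 | T5 50-59 | T6 59-62 |
Completion: T1=14  T2=18  T3=32  T4=50  T5=59  T6=62
Turnaround (C−A): T1=14  T2=17  T3=30  T4=44  T5=46  T6=48
Turnaround(T5) = completion − arrival = 59 − 13 = 46

46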